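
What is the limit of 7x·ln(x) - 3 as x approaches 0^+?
The product is a 0·∞ indeterminate form at x → 0⁺.
Rewrite the product as 7·ln(x) / x^(-1) and apply L'Hôpital, or use the standard hierarchy x^(-1) ≫ |ln x| as x → 0⁺.
The indeterminate product → 0, so the limit = -3.

Final answer: -3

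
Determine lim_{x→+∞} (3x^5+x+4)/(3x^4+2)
This is an ∞/∞ indeterminate form as x → +∞.
Divide numerator and denominator by x^5 and let the lower-order terms vanish; the numerator's degree 5 exceeds the denominator's degree 4, so the quotient diverges.
Limit = ∞.

Final answer: ∞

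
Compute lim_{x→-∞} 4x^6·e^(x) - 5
The product is a 0·∞ indeterminate form at x → -∞.
Rewrite the product as 4x^6 / e^(-x) (an ∞/∞ form) and apply L'Hôpital, or use the standard hierarchy e^(|x|) ≫ |x^6| as x → -∞.
The indeterminate product → 0, so the limit = -5.

Final answer: -5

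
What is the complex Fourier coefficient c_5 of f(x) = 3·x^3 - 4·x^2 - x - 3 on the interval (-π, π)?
Compute the real Fourier coefficients first: a_5 = 16/25, b_5 = -86/125 + 6·π^2/5.
Then c_5 = (a_5 − i·b_5)/2 = 8/25 - 3·i·π^2/5 + 43·i/125.

Final answer: 8/25 - 3·i·π^2/5 + 43·i/125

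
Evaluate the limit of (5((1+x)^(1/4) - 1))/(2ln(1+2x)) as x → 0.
Both numerator and denominator → 0 as x → 0; this is a 0/0 indeterminate form.
Expand each to leading order near x = 0: numerator ~ 5·x/4, denominator ~ 4·x.
The limit of the ratio is 5/16.

Final answer: 5/16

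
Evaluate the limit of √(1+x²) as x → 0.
Direct substitution at x = 0 gives 1.

Final answer: 1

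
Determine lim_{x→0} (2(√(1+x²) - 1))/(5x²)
Both numerator and denominator → 0 as x → 0; this is a 0/0 indeterminate form.
Expand each to leading order near x = 0: numerator ~ x^2, denominator ~ 5·x^2.
The limit of the ratio is 1/5.

Final answer: 1/5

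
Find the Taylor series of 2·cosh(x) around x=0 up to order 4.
x^4/12 + x^2 + 2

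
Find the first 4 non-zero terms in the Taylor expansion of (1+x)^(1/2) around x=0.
x^3/16 - x^2/8 + x/2 + 1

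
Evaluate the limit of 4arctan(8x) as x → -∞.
Evaluate the dominant behaviour as x → -∞; each term tends to a finite value or vanishes.
Limit = -2·π.

Final answer: -2·π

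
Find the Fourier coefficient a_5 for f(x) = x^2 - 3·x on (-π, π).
a_5 = (1/π) ∫_{-π}^{π} f(x)·cos(5x) dx.
Evaluate the integral (use parity and integration by parts as needed): a_5 = -4/25.

Final answer: -4/25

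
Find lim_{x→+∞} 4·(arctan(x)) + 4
Evaluate the dominant behaviour as x → +∞; each term tends to a finite value or vanishes.
Limit = 4 + 2·π.

Final answer: 4 + 2·π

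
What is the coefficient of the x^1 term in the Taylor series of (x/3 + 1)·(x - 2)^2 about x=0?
Expand to order 1: (x/3 + 1)·(x - 2)^2 = 4 - 8·x/3 + O(x^2).
The coefficient of x^1 is -8/3.

Final answer: -8/3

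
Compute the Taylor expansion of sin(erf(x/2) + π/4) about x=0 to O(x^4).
x^3·(-√(2)/(24·√(π)) - √(2)/(12·π^(3/2))) - √(2)·x^2/(4·π) + √(2)·x/(2·√(π)) + √(2)/2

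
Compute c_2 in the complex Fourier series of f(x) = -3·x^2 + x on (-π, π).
Compute the real Fourier coefficients first: a_2 = -3, b_2 = -1.
Then c_2 = (a_2 − i·b_2)/2 = -3/2 + i/2.

Final answer: -3/2 + i/2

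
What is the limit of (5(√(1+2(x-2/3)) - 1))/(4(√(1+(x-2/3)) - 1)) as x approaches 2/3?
Both numerator and denominator → 0 as x → 2/3; this is a 0/0 indeterminate form.
Expand each to leading order near x = 2/3: numerator ~ 5·(x - 2/3), denominator ~ 2·(x - 2/3).
The limit of the ratio is 5/2.

Final answer: 5/2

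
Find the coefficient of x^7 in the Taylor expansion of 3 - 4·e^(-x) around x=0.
Expand to order 7: 3 - 4·e^(-x) = x^7/1260 - x^6/180 + x^5/30 - x^4/6 + 2·x^3/3 - 2·x^2 + 4·x - 1 + O(x^8).
The coefficient of x^7 is 1/1260.

Final answer: 1/1260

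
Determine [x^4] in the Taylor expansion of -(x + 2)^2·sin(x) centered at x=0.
Expand to order 4: -(x + 2)^2·sin(x) = 2·x^4/3 - x^3/3 - 4·x^2 - 4·x + O(x^5).
The coefficient of x^4 is 2/3.

Final answer: 2/3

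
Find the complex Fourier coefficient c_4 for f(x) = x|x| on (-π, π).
Compute the real Fourier coefficients first: a_4 = 0, b_4 = -π/2.
Then c_4 = (a_4 − i·b_4)/2 = i·π/4.

Final answer: i·π/4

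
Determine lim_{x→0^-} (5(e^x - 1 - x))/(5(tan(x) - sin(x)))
Both numerator and denominator → 0 as x → 0^-; this is a 0/0 indeterminate form.
Expand each to leading order near x = 0: numerator ~ 5·x^2/2, denominator ~ 5·x^3/2.
The limit of the ratio is -∞.

Final answer: -∞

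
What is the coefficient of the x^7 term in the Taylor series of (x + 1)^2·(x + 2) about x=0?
Expand to order 7: (x + 1)^2·(x + 2) = x^3 + 4·x^2 + 5·x + 2 + O(x^8).
The coefficient of x^7 is 0.

Final answer: 0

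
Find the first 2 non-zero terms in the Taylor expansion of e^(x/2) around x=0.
x/2 + 1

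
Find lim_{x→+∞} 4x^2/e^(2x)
This is an ∞/∞ indeterminate form as x → +∞.
The exponential denominator e^(2x) dominates the polynomial numerator (e^x ≫ x^2 as x → ∞), so the quotient → 0.
Limit = 0.

Final answer: 0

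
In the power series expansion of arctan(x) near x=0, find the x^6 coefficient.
Expand to order 6: arctan(x) = x^5/5 - x^3/3 + x + O(x^7).
The coefficient of x^6 is 0.

Final answer: 0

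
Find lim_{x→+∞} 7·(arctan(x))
Evaluate the dominant behaviour as x → +∞; each term tends to a finite value or vanishes.
Limit = 7·π/2.

Final answer: 7·π/2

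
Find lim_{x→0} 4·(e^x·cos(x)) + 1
Direct substitution at x = 0 gives 5.

Final answer: 5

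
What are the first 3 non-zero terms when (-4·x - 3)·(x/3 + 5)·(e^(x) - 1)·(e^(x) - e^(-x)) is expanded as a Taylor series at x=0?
-101·x^4/3 - 57·x^3 - 30·x^2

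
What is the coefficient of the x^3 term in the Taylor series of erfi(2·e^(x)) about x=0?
Expand to order 3: erfi(2·e^(x)) = 194·x^3·e^(4)/(3·√(π)) + 18·x^2·e^(4)/√(π) + 4·x·e^(4)/√(π) + erfi(2) + O(x^4).
The coefficient of x^3 is 194·e^(4)/(3·√(π)).

Final answer: 194·e^(4)/(3·√(π))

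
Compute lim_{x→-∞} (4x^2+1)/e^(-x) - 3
The quotient is an ∞/∞ indeterminate form as x → -∞.
Compare growth rates of the dominant terms (exponentials ≫ polynomials ≫ logarithms), or apply L'Hôpital's rule; the quotient → 0.
Adding the constant: 0 - 3 = -3. Limit = -3.

Final answer: -3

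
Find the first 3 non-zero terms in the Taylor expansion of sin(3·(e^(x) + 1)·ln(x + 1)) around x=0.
-3·x^4/4 - 34·x^3 + 6·x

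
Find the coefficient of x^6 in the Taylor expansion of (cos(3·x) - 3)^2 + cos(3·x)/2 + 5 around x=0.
Expand to order 6: (cos(3·x) - 3)^2 + cos(3·x)/2 + 5 = -4293·x^6/160 + 135·x^4/16 + 63·x^2/4 + 19/2 + O(x^7).
The coefficient of x^6 is -4293/160.

Final answer: -4293/160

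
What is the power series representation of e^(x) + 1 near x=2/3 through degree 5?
1 + e^(2/3) + e^(2/3)·(x - 2/3) + e^(2/3)·(x - 2/3)^2/2 + e^(2/3)·(x - 2/3)^3/6 + e^(2/3)·(x - 2/3)^4/24 + e^(2/3)·(x - 2/3)^5/120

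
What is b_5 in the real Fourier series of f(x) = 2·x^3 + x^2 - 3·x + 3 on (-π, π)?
b_5 = (1/π) ∫_{-π}^{π} f(x)·sin(5x) dx.
Evaluate the integral (use parity and integration by parts as needed): b_5 = -174/125 + 4·π^2/5.

Final answer: -174/125 + 4·π^2/5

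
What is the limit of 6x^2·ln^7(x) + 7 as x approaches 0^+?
The product is a 0·∞ indeterminate form at x → 0⁺.
Rewrite the product as 6·ln^7(x) / x^(-2) and apply L'Hôpital, or use the standard hierarchy x^(-2) ≫ |ln x|^7 as x → 0⁺.
The indeterminate product → 0, so the limit = 7.

Final answer: 7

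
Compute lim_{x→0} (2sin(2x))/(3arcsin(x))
Both numerator and denominator → 0 as x → 0; this is a 0/0 indeterminate form.
Expand each to leading order near x = 0: numerator ~ 4·x, denominator ~ 3·x.
The limit of the ratio is 4/3.

Final answer: 4/3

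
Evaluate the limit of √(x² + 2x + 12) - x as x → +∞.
This is an ∞ − ∞ indeterminate form.
Multiply and divide by the conjugate √(x²+2x + 12) + x; the x² terms cancel, leaving (2x + 12)/(√(x²+2x + 12)+x) → 2/2 = 1.
Limit = 1.

Final answer: 1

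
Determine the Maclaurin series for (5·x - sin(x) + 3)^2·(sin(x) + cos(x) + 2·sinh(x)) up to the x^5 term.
881·x^5/120 + 17·x^4/24 + 77·x^3/2 + 167·x^2/2 + 51·x + 9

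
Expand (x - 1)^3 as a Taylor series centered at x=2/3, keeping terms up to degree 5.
-1/27 + (x - 2/3)/3 - (x - 2/3)^2 + (x - 2/3)^3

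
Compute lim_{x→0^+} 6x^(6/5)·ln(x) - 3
The product is a 0·∞ indeterminate form at x → 0⁺.
Rewrite the product as 6·ln(x) / x^(-6/5) and apply L'Hôpital, or use the standard hierarchy x^(-6/5) ≫ |ln x| as x → 0⁺.
The indeterminate product → 0, so the limit = -3.

Final answer: -3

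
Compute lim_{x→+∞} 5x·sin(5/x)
As x → +∞: let u = 5/x → 0⁺; then 5·x·sin(5/x) = 5·5·sin(u)/u → 5·5·1 = 25.
Limit = 25.

Final answer: 25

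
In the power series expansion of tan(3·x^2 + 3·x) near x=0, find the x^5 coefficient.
Expand to order 5: tan(3·x^2 + 3·x) = 297·x^5/5 + 27·x^4 + 9·x^3 + 3·x^2 + 3·x + O(x^6).
The coefficient of x^5 is 297/5.

Final answer: 297/5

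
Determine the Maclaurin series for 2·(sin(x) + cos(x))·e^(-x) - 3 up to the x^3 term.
4·x^3/3 - 2·x^2 - 1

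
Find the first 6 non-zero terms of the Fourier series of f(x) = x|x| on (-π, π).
(-8 + 2·π^2)·sin(x)/π - π·sin(2·x) + (-8 + 18·π^2)·sin(3·x)/(27·π) - π·sin(4·x)/2 + (-8 + 50·π^2)·sin(5·x)/(125·π) - π·sin(6·x)/3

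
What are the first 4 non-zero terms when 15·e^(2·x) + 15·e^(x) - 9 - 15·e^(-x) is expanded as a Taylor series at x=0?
25·x^3 + 30·x^2 + 60·x + 6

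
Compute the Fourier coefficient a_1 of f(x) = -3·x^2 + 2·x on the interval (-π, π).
a_1 = (1/π) ∫_{-π}^{π} f(x)·cos(1x) dx.
Evaluate the integral (use parity and integration by parts as needed): a_1 = 12.

Final answer: 12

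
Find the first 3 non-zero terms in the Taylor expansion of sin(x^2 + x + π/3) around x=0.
x^2·(1/2 - √(3)/4) + x/2 + √(3)/2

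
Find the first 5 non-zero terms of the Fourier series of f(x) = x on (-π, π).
2·sin(x) - sin(2·x) + 2·sin(3·x)/3 - sin(4·x)/2 + 2·sin(5·x)/5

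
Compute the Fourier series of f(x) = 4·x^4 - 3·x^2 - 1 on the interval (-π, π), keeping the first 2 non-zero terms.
(204 - 32·π^2)·cos(x) - π^2 - 1 + 4·π^4/5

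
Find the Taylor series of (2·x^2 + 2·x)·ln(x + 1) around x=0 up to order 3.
x^3 + 2·x^2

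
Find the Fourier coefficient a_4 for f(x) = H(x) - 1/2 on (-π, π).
a_4 = (1/π) ∫_{-π}^{π} f(x)·cos(4x) dx.
Evaluate the integral (use parity and integration by parts as needed): a_4 = 0.

Final answer: 0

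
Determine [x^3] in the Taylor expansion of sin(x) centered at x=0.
Expand to order 3: sin(x) = -x^3/6 + x + O(x^4).
The coefficient of x^3 is -1/6.

Final answer: -1/6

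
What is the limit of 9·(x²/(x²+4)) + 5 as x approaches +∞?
Evaluate the dominant behaviour as x → +∞; each term tends to a finite value or vanishes.
Limit = 14.

Final answer: 14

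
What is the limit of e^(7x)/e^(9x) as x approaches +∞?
This is an ∞/∞ indeterminate form as x → +∞.
Rewrite e^(7x)/e^(9x) = e^((7−9)x) = e^(-2x); the exponent coefficient is -2 < 0 so e^(-2x) → 0.
Limit = 0.

Final answer: 0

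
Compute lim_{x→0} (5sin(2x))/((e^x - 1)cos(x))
Both numerator and denominator → 0 as x → 0; this is a 0/0 indeterminate form.
Expand each to leading order near x = 0: numerator ~ 10·x, denominator ~ x.
The limit of the ratio is 10.

Final answer: 10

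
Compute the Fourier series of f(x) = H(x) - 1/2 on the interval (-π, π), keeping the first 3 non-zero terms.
2·sin(x)/π + 2·sin(3·x)/(3·π) + 2·sin(5·x)/(5·π)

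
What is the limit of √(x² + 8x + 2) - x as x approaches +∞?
This is an ∞ − ∞ indeterminate form.
Multiply and divide by the conjugate √(x²+8x + 2) + x; the x² terms cancel, leaving (8x + 2)/(√(x²+8x + 2)+x) → 8/2 = 4.
Limit = 4.

Final answer: 4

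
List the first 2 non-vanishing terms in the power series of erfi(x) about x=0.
2·x^3/(3·√(π)) + 2·x/√(π)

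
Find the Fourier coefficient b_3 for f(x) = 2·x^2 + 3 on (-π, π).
b_3 = (1/π) ∫_{-π}^{π} f(x)·sin(3x) dx.
Evaluate the integral (use parity and integration by parts as needed): b_3 = 0.

Final answer: 0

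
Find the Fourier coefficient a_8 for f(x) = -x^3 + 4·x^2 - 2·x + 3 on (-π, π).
a_8 = (1/π) ∫_{-π}^{π} f(x)·cos(8x) dx.
Evaluate the integral (use parity and integration by parts as needed): a_8 = 1/4.

Final answer: 1/4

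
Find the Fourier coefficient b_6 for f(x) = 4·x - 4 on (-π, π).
b_6 = (1/π) ∫_{-π}^{π} f(x)·sin(6x) dx.
Evaluate the integral (use parity and integration by parts as needed): b_6 = -4/3.

Final answer: -4/3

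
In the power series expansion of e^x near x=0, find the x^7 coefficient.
Expand to order 7: e^x = x^7/5040 + x^6/720 + x^5/120 + x^4/24 + x^3/6 + x^2/2 + x + 1 + O(x^8).
The coefficient of x^7 is 1/5040.

Final answer: 1/5040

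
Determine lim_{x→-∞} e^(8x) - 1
Evaluate the dominant behaviour as x → -∞; each term tends to a finite value or vanishes.
Limit = -1.

Final answer: -1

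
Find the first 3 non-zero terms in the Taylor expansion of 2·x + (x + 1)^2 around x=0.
x^2 + 4·x + 1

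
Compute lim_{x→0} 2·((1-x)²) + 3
Direct substitution at x = 0 gives 5.

Final answer: 5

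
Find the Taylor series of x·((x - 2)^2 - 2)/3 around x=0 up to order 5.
x^3/3 - 4·x^2/3 + 2·x/3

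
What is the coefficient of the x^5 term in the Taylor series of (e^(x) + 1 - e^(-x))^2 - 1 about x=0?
Expand to order 5: (e^(x) + 1 - e^(-x))^2 - 1 = x^5/30 + 4·x^4/3 + 2·x^3/3 + 4·x^2 + 4·x + O(x^6).
The coefficient of x^5 is 1/30.

Final answer: 1/30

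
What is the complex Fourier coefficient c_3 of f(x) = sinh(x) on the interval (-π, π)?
Compute the real Fourier coefficients first: a_3 = 0, b_3 = 3·sinh(π)/(5·π).
Then c_3 = (a_3 − i·b_3)/2 = -3·i·sinh(π)/(10·π).

Final answer: -3·i·sinh(π)/(10·π)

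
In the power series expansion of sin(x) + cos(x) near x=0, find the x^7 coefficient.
Expand to order 7: sin(x) + cos(x) = -x^7/5040 - x^6/720 + x^5/120 + x^4/24 - x^3/6 - x^2/2 + x + 1 + O(x^8).
The coefficient of x^7 is -1/5040.

Final answer: -1/5040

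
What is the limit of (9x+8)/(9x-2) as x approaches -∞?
Evaluate the dominant behaviour as x → -∞; each term tends to a finite value or vanishes.
Limit = 1.

Final answer: 1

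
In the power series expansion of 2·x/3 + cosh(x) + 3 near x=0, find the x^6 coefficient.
Expand to order 6: 2·x/3 + cosh(x) + 3 = x^6/720 + x^4/24 + x^2/2 + 2·x/3 + 4 + O(x^7).
The coefficient of x^6 is 1/720.

Final answer: 1/720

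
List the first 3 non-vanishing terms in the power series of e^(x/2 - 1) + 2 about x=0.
x^2·e^(-1)/8 + x·e^(-1)/2 + e^(-1) + 2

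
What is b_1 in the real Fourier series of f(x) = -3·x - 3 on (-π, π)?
b_1 = (1/π) ∫_{-π}^{π} f(x)·sin(1x) dx.
Evaluate the integral (use parity and integration by parts as needed): b_1 = -6.

Final answer: -6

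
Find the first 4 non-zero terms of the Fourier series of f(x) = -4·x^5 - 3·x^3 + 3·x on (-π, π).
(-918 - 8·π^4 + 154·π^2)·sin(x) + (-17·π^2 + 45/2 + 4·π^4)·sin(2·x) + (-8·π^4/3 - 50/81 + 106·π^2/27)·sin(3·x) + (-π^2 - 9/8 + 2·π^4)·sin(4·x)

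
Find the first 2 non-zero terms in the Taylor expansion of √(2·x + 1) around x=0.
x + 1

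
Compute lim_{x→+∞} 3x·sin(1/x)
As x → +∞: let u = 1/x → 0⁺; then 3·x·sin(1/x) = 3·1·sin(u)/u → 3·1·1 = 3.
Limit = 3.

Final answer: 3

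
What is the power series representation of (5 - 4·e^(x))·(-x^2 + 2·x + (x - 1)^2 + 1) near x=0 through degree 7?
-x^7/630 - x^6/90 - x^5/15 - x^4/3 - 4·x^3/3 - 4·x^2 - 8·x + 2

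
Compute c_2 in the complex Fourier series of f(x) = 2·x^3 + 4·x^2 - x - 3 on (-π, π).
Compute the real Fourier coefficients first: a_2 = 4, b_2 = 4 - 2·π^2.
Then c_2 = (a_2 − i·b_2)/2 = 2 - 2·i + i·π^2.

Final answer: 2 - 2·i + i·π^2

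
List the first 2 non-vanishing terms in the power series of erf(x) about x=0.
-2·x^3/(3·√(π)) + 2·x/√(π)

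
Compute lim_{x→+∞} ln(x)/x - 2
Evaluate the dominant behaviour as x → +∞; each term tends to a finite value or vanishes.
Limit = -2.

Final answer: -2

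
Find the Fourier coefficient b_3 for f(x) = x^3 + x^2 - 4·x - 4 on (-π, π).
b_3 = (1/π) ∫_{-π}^{π} f(x)·sin(3x) dx.
Evaluate the integral (use parity and integration by parts as needed): b_3 = -28/9 + 2·π^2/3.

Final answer: -28/9 + 2·π^2/3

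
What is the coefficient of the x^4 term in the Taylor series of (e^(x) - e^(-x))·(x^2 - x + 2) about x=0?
Expand to order 4: (e^(x) - e^(-x))·(x^2 - x + 2) = -x^4/3 + 8·x^3/3 - 2·x^2 + 4·x + O(x^5).
The coefficient of x^4 is -1/3.

Final answer: -1/3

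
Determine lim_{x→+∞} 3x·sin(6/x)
As x → +∞: let u = 6/x → 0⁺; then 3·x·sin(6/x) = 3·6·sin(u)/u → 3·6·1 = 18.
Limit = 18.

Final answer: 18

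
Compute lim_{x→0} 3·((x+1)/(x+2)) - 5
Direct substitution at x = 0 gives -7/2.

Final answer: -7/2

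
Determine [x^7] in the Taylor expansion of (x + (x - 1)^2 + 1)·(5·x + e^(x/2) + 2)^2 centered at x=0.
Expand to order 7: (x + (x - 1)^2 + 1)·(5·x + e^(x/2) + 2)^2 = 173·x^7/5376 + 1343·x^6/5760 + 629·x^5/480 + 1441·x^4/48 + 5·x^3 + 38·x^2 + 57·x + 18 + O(x^8).
The coefficient of x^7 is 173/5376.

Final answer: 173/5376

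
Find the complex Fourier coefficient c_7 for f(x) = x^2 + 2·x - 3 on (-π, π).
Compute the real Fourier coefficients first: a_7 = -4/49, b_7 = 4/7.
Then c_7 = (a_7 − i·b_7)/2 = -2/49 - 2·i/7.

Final answer: -2/49 - 2·i/7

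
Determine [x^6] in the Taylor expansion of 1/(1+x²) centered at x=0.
Expand to order 6: 1/(1+x²) = -x^6 + x^4 - x^2 + 1 + O(x^7).
The coefficient of x^6 is -1.

Final answer: -1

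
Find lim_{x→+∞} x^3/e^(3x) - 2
The quotient is an ∞/∞ indeterminate form as x → +∞.
The exponential denominator e^(3x) dominates the polynomial numerator (e^x ≫ x^3 as x → ∞), so the quotient → 0.
Adding the constant: 0 - 2 = -2. Limit = -2.

Final answer: -2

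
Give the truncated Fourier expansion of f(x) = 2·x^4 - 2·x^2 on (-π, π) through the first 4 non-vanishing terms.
(104 - 16·π^2)·cos(x) + (-8 + 4·π^2)·cos(2·x) + (56/27 - 16·π^2/9)·cos(3·x) - 2·π^2/3 + 2·π^4/5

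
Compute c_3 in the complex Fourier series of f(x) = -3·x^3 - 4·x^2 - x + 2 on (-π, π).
Compute the real Fourier coefficients first: a_3 = 16/9, b_3 = 2/3 - 2·π^2.
Then c_3 = (a_3 − i·b_3)/2 = 8/9 - i/3 + i·π^2.

Final answer: 8/9 - i/3 + i·π^2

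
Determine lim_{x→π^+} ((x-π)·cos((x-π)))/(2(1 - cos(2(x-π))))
Both numerator and denominator → 0 as x → π^+; this is a 0/0 indeterminate form.
Expand each to leading order near x = π: numerator ~ (x - π), denominator ~ 4·(x - π)^2.
The limit of the ratio is ∞.

Final answer: ∞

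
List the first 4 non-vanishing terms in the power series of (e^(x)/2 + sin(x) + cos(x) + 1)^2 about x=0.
-7·x^3/6 + x^2 + 15·x/2 + 25/4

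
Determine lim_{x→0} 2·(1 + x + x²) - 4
Direct substitution at x = 0 gives -2.

Final answer: -2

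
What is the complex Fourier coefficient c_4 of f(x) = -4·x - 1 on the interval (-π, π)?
Compute the real Fourier coefficients first: a_4 = 0, b_4 = 2.
Then c_4 = (a_4 − i·b_4)/2 = -i.

Final answer: -i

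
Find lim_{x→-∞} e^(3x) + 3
Evaluate the dominant behaviour as x → -∞; each term tends to a finite value or vanishes.
Limit = 3.

Final answer: 3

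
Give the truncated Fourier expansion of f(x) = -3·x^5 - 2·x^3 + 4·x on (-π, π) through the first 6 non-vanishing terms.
(-688 - 6·π^4 + 116·π^2)·sin(x) + (-13·π^2 + 31/2 + 3·π^4)·sin(2·x) + (-2·π^4 + 16/27 + 28·π^2/9)·sin(3·x) + (-7·π^2/8 - 107/64 + 3·π^4/2)·sin(4·x) + (-6·π^4/5 + 976/625 + 4·π^2/25)·sin(5·x) + (-73/54 + π^2/9 + π^4)·sin(6·x)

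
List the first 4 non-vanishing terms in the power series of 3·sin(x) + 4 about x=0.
x^5/40 - x^3/2 + 3·x + 4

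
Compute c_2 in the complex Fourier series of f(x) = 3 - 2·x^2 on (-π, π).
Compute the real Fourier coefficients first: a_2 = -2, b_2 = 0.
Then c_2 = (a_2 − i·b_2)/2 = -1.

Final answer: -1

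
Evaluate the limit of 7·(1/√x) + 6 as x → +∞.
Evaluate the dominant behaviour as x → +∞; each term tends to a finite value or vanishes.
Limit = 6.

Final answer: 6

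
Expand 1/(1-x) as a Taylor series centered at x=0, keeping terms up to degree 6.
x^6 + x^5 + x^4 + x^3 + x^2 + x + 1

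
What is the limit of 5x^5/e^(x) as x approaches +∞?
This is an ∞/∞ indeterminate form as x → +∞.
The exponential denominator e^(x) dominates the polynomial numerator (e^x ≫ x^5 as x → ∞), so the quotient → 0.
Limit = 0.

Final answer: 0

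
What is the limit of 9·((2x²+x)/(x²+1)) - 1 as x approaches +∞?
Evaluate the dominant behaviour as x → +∞; each term tends to a finite value or vanishes.
Limit = 17.

Final answer: 17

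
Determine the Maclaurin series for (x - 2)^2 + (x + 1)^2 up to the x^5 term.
2·x^2 - 2·x + 5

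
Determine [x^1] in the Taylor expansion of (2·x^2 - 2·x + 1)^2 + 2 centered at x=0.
Expand to order 1: (2·x^2 - 2·x + 1)^2 + 2 = 3 - 4·x + O(x^2).
The coefficient of x^1 is -4.

Final answer: -4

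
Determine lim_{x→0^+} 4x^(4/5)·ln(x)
This is a 0·∞ indeterminate form at x → 0⁺.
Rewrite the product as 4·ln(x) / x^(-4/5) and apply L'Hôpital, or use the standard hierarchy x^(-4/5) ≫ |ln x| as x → 0⁺.
The indeterminate product → 0, so the limit = 0.

Final answer: 0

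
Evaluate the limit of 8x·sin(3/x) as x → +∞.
As x → +∞: let u = 3/x → 0⁺; then 8·x·sin(3/x) = 8·3·sin(u)/u → 8·3·1 = 24.
Limit = 24.

Final answer: 24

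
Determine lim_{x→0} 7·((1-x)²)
Direct substitution at x = 0 gives 7.

Final answer: 7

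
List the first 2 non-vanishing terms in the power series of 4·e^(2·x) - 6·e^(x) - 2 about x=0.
2·x - 4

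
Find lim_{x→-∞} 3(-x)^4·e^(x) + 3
The product is a 0·∞ indeterminate form at x → -∞.
Rewrite the product as 3(-x)^4 / e^(-x) (an ∞/∞ form) and apply L'Hôpital, or use the standard hierarchy e^(|x|) ≫ |(-x)^4| as x → -∞.
The indeterminate product → 0, so the limit = 3.

Final answer: 3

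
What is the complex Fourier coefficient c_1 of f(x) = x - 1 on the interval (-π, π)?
Compute the real Fourier coefficients first: a_1 = 0, b_1 = 2.
Then c_1 = (a_1 − i·b_1)/2 = -i.

Final answer: -i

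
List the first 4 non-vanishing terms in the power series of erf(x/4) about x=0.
-x^7/(344064·√(π)) + x^5/(5120·√(π)) - x^3/(96·√(π)) + x/(2·√(π))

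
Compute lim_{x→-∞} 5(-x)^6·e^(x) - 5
The product is a 0·∞ indeterminate form at x → -∞.
Rewrite the product as 5(-x)^6 / e^(-x) (an ∞/∞ form) and apply L'Hôpital, or use the standard hierarchy e^(|x|) ≫ |(-x)^6| as x → -∞.
The indeterminate product → 0, so the limit = -5.

Final answer: -5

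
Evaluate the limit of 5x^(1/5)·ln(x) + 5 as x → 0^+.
The product is a 0·∞ indeterminate form at x → 0⁺.
Rewrite the product as 5·ln(x) / x^(-1/5) and apply L'Hôpital, or use the standard hierarchy x^(-1/5) ≫ |ln x| as x → 0⁺.
The indeterminate product → 0, so the limit = 5.

Final answer: 5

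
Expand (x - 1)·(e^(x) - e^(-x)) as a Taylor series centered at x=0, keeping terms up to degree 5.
-x^5/60 + x^4/3 - x^3/3 + 2·x^2 - 2·x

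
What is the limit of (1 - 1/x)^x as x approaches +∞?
As x → +∞: this is the defining limit (1 - 1/x)^x → e^(-1).
Limit = e^(-1).

Final answer: e^(-1)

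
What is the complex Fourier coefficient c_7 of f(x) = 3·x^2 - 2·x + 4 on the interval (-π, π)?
Compute the real Fourier coefficients first: a_7 = -12/49, b_7 = -4/7.
Then c_7 = (a_7 − i·b_7)/2 = -6/49 + 2·i/7.

Final answer: -6/49 + 2·i/7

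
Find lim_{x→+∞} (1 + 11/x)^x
As x → +∞: this is the defining limit (1 + 11/x)^x → e^11.
Limit = e^(11).

Final answer: e^(11)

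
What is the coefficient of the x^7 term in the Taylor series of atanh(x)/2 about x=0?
Expand to order 7: atanh(x)/2 = x^7/14 + x^5/10 + x^3/6 + x/2 + O(x^8).
The coefficient of x^7 is 1/14.

Final answer: 1/14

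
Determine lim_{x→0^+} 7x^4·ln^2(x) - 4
The product is a 0·∞ indeterminate form at x → 0⁺.
Rewrite the product as 7·ln^2(x) / x^(-4) and apply L'Hôpital, or use the standard hierarchy x^(-4) ≫ |ln x|^2 as x → 0⁺.
The indeterminate product → 0, so the limit = -4.

Final answer: -4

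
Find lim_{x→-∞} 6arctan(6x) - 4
Evaluate the dominant behaviour as x → -∞; each term tends to a finite value or vanishes.
Limit = -3·π - 4.

Final answer: -3·π - 4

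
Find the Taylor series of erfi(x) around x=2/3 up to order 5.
erfi(2/3) + 2·e^(4/9)·(x - 2/3)/√(π) + 4·e^(4/9)·(x - 2/3)^2/(3·√(π)) + 34·e^(4/9)·(x - 2/3)^3/(27·√(π)) + 70·e^(4/9)·(x - 2/3)^4/(81·√(π)) + 739·e^(4/9)·(x - 2/3)^5/(1215·√(π))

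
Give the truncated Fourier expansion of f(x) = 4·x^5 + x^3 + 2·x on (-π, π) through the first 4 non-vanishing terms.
(-158·π^2 + 8·π^4 + 952)·sin(x) + (-4·π^4 - 61/2 + 19·π^2)·sin(2·x) + (-142·π^2/27 + 392/81 + 8·π^4/3)·sin(3·x) + (-2·π^4 - 7/4 + 2·π^2)·sin(4·x)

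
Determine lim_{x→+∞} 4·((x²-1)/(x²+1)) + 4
Evaluate the dominant behaviour as x → +∞; each term tends to a finite value or vanishes.
Limit = 8.

Final answer: 8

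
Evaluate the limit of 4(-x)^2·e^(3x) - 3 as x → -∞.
The product is a 0·∞ indeterminate form at x → -∞.
Rewrite the product as 4(-x)^2 / e^(-3x) (an ∞/∞ form) and apply L'Hôpital, or use the standard hierarchy e^(3|x|) ≫ |(-x)^2| as x → -∞.
The indeterminate product → 0, so the limit = -3.

Final answer: -3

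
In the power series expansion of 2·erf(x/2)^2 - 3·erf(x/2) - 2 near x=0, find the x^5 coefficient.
Expand to order 5: 2·erf(x/2)^2 - 3·erf(x/2) - 2 = -3·x^5/(160·√(π)) - x^4/(3·π) + x^3/(4·√(π)) + 2·x^2/π - 3·x/√(π) - 2 + O(x^6).
The coefficient of x^5 is -3/(160·√(π)).

Final answer: -3/(160·√(π))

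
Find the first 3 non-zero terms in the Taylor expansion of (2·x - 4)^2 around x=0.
4·x^2 - 16·x + 16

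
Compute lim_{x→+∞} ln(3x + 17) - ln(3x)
This is an ∞ − ∞ indeterminate form.
Combine the logarithms: ln(3x+17) − ln(3x) = ln((3x+17)/(3x)) = ln(1 + 17/(3x)) → ln(1) = 0.
Limit = 0.

Final answer: 0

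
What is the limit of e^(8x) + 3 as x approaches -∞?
Evaluate the dominant behaviour as x → -∞; each term tends to a finite value or vanishes.
Limit = 3.

Final answer: 3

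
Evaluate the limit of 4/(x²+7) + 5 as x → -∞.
Evaluate the dominant behaviour as x → -∞; each term tends to a finite value or vanishes.
Limit = 5.

Final answer: 5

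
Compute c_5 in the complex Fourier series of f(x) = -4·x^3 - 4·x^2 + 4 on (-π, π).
Compute the real Fourier coefficients first: a_5 = 16/25, b_5 = 48/125 - 8·π^2/5.
Then c_5 = (a_5 − i·b_5)/2 = 8/25 - 24·i/125 + 4·i·π^2/5.

Final answer: 8/25 - 24·i/125 + 4·i·π^2/5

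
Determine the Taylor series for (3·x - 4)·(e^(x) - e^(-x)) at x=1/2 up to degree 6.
(5 - 5·e)·e^(-1/2)/2 + (-11 + e)·e^(-1/2)·(x - 1/2)/2 + (17 + 7·e)·e^(-1/2)·(x - 1/2)^2/4 + (-23 + 13·e)·e^(-1/2)·(x - 1/2)^3/12 + (29 + 19·e)·e^(-1/2)·(x - 1/2)^4/48 + (-7 + 5·e)·e^(-1/2)·(x - 1/2)^5/48 + (41 + 31·e)·e^(-1/2)·(x - 1/2)^6/1440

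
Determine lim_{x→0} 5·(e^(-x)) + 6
Direct substitution at x = 0 gives 11.

Final answer: 11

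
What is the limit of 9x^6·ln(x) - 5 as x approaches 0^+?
The product is a 0·∞ indeterminate form at x → 0⁺.
Rewrite the product as 9·ln(x) / x^(-6) and apply L'Hôpital, or use the standard hierarchy x^(-6) ≫ |ln x| as x → 0⁺.
The indeterminate product → 0, so the limit = -5.

Final answer: -5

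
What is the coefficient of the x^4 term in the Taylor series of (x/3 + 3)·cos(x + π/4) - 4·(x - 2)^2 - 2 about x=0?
Expand to order 4: (x/3 + 3)·cos(x + π/4) - 4·(x - 2)^2 - 2 = 13·√(2)·x^4/144 + √(2)·x^3/6 + x^2·(-4 - 11·√(2)/12) + x·(16 - 4·√(2)/3) - 18 + 3·√(2)/2 + O(x^5).
The coefficient of x^4 is 13·√(2)/144.

Final answer: 13·√(2)/144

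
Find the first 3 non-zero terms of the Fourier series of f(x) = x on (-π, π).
2·sin(x) - sin(2·x) + 2·sin(3·x)/3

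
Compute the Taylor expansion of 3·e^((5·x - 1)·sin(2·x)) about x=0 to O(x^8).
-8224·x^7/15 + 2516·x^6/5 - 1268·x^5/5 + 184·x^4 - 60·x^3 + 36·x^2 - 6·x + 3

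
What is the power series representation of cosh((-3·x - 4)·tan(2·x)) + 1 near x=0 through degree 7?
24736·x^7/5 + 31376·x^6/15 + 640·x^5 + 274·x^4 + 48·x^3 + 32·x^2 + 2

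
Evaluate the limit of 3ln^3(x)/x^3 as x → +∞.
This is an ∞/∞ indeterminate form as x → +∞.
The polynomial denominator x^3 dominates the logarithmic numerator (any positive power of x ≫ ln^3(x) as x → ∞), so the quotient → 0.
Limit = 0.

Final answer: 0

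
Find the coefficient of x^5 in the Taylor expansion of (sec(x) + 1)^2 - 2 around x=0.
Expand to order 5: (sec(x) + 1)^2 - 2 = 13·x^4/12 + 2·x^2 + 2 + O(x^6).
The coefficient of x^5 is 0.

Final answer: 0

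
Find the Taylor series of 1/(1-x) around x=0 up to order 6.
x^6 + x^5 + x^4 + x^3 + x^2 + x + 1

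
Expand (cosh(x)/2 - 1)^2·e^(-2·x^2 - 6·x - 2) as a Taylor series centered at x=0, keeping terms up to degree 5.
91·x^5·e^(-2)/20 + 25·x^4·e^(-2)/24 - 9·x^3·e^(-2)/2 + 15·x^2·e^(-2)/4 - 3·x·e^(-2)/2 + e^(-2)/4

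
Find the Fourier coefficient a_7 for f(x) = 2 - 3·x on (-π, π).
a_7 = (1/π) ∫_{-π}^{π} f(x)·cos(7x) dx.
Evaluate the integral (use parity and integration by parts as needed): a_7 = 0.

Final answer: 0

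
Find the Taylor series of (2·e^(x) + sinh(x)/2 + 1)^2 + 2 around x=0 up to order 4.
43·x^4/12 + 15·x^3/2 + 49·x^2/4 + 15·x + 11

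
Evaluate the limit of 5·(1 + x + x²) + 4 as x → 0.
Direct substitution at x = 0 gives 9.

Final answer: 9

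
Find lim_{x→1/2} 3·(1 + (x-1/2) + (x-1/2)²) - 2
Direct substitution at x = 1/2 gives 1.

Final answer: 1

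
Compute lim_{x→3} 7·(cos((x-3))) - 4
Direct substitution at x = 3 gives 3.

Final answer: 3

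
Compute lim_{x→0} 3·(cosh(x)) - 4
Direct substitution at x = 0 gives -1.

Final answer: -1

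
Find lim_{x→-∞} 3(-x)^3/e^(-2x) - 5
The quotient is an ∞/∞ indeterminate form as x → -∞.
Compare growth rates of the dominant terms (exponentials ≫ polynomials ≫ logarithms), or apply L'Hôpital's rule; the quotient → 0.
Adding the constant: 0 - 5 = -5. Limit = -5.

Final answer: -5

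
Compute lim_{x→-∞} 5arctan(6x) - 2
Evaluate the dominant behaviour as x → -∞; each term tends to a finite value or vanishes.
Limit = -5·π/2 - 2.

Final answer: -5·π/2 - 2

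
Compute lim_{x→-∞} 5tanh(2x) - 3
Evaluate the dominant behaviour as x → -∞; each term tends to a finite value or vanishes.
Limit = -8.

Final answer: -8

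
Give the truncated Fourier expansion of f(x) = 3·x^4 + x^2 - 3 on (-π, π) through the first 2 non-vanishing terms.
(140 - 24·π^2)·cos(x) - 3 + π^2/3 + 3·π^4/5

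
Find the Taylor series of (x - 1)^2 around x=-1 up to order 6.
4 - 4·(x + 1) + (x + 1)^2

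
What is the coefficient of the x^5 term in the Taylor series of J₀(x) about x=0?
Expand to order 5: J₀(x) = x^4/64 - x^2/4 + 1 + O(x^6).
The coefficient of x^5 is 0.

Final answer: 0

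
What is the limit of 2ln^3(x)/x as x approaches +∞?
This is an ∞/∞ indeterminate form as x → +∞.
The polynomial denominator x dominates the logarithmic numerator (any positive power of x ≫ ln^3(x) as x → ∞), so the quotient → 0.
Limit = 0.

Final answer: 0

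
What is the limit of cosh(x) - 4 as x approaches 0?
Direct substitution at x = 0 gives -3.

Final answer: -3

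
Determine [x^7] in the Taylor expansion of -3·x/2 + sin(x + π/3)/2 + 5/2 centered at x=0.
Expand to order 7: -3·x/2 + sin(x + π/3)/2 + 5/2 = -x^7/20160 - √(3)·x^6/2880 + x^5/480 + √(3)·x^4/96 - x^3/24 - √(3)·x^2/8 - 5·x/4 + √(3)/4 + 5/2 + O(x^8).
The coefficient of x^7 is -1/20160.

Final answer: -1/20160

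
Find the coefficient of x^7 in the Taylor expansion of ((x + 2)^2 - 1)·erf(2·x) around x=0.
Expand to order 7: ((x + 2)^2 - 1)·erf(2·x) = -416·x^7/(35·√(π)) + 128·x^6/(5·√(π)) + 208·x^5/(15·√(π)) - 64·x^4/(3·√(π)) - 12·x^3/√(π) + 16·x^2/√(π) + 12·x/√(π) + O(x^8).
The coefficient of x^7 is -416/(35·√(π)).

Final answer: -416/(35·√(π))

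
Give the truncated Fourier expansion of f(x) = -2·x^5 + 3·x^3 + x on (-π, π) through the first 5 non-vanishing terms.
(-514 - 4·π^4 + 86·π^2)·sin(x) + (-13·π^2 + 37/2 + 2·π^4)·sin(2·x) + (-4·π^4/3 - 214/81 + 134·π^2/27)·sin(3·x) + (-11·π^2/4 + 17/32 + π^4)·sin(4·x) + (-4·π^4/5 - 26/625 + 46·π^2/25)·sin(5·x)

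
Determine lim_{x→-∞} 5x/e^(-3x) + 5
The quotient is an ∞/∞ indeterminate form as x → -∞.
Compare growth rates of the dominant terms (exponentials ≫ polynomials ≫ logarithms), or apply L'Hôpital's rule; the quotient → 0.
Adding the constant: 0 + 5 = 5. Limit = 5.

Final answer: 5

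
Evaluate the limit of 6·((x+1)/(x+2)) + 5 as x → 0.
Direct substitution at x = 0 gives 8.

Final answer: 8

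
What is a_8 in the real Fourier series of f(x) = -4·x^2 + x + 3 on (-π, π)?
a_8 = (1/π) ∫_{-π}^{π} f(x)·cos(8x) dx.
Evaluate the integral (use parity and integration by parts as needed): a_8 = -1/4.

Final answer: -1/4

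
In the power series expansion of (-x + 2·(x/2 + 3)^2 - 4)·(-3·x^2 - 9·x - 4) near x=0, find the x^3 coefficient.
Expand to order 3: (-x + 2·(x/2 + 3)^2 - 4)·(-3·x^2 - 9·x - 4) = -39·x^3/2 - 89·x^2 - 146·x - 56 + O(x^4).
The coefficient of x^3 is -39/2.

Final answer: -39/2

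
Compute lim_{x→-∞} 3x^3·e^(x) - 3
The product is a 0·∞ indeterminate form at x → -∞.
Rewrite the product as 3x^3 / e^(-x) (an ∞/∞ form) and apply L'Hôpital, or use the standard hierarchy e^(|x|) ≫ |x^3| as x → -∞.
The indeterminate product → 0, so the limit = -3.

Final answer: -3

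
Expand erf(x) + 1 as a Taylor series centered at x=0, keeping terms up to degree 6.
x^5/(5·√(π)) - 2·x^3/(3·√(π)) + 2·x/√(π) + 1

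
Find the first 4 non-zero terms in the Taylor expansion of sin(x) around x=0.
-x^7/5040 + x^5/120 - x^3/6 + x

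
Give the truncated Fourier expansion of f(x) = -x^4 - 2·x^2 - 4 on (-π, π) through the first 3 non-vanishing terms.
(-40 + 8·π^2)·cos(x) + (1 - 2·π^2)·cos(2·x) - π^4/5 - 2·π^2/3 - 4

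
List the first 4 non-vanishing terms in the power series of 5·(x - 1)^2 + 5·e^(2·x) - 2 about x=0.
10·x^4/3 + 20·x^3/3 + 15·x^2 + 8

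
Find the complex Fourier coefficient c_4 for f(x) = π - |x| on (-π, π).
Compute the real Fourier coefficients first: a_4 = 0, b_4 = 0.
Then c_4 = (a_4 − i·b_4)/2 = 0.

Final answer: 0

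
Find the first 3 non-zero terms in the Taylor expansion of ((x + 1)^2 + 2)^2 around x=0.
10·x^2 + 12·x + 9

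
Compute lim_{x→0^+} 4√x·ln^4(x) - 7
The product is a 0·∞ indeterminate form at x → 0⁺.
Rewrite the product as 4·ln^4(x) / x^(-1/2) and apply L'Hôpital, or use the standard hierarchy x^(-1/2) ≫ |ln x|^4 as x → 0⁺.
The indeterminate product → 0, so the limit = -7.

Final answer: -7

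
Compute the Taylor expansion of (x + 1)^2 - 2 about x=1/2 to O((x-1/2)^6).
1/4 + 3·(x - 1/2) + (x - 1/2)^2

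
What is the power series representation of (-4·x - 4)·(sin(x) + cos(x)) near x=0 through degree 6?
-x^6/36 - x^5/5 + x^4/2 + 8·x^3/3 - 2·x^2 - 8·x - 4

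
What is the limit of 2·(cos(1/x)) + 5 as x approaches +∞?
Evaluate the dominant behaviour as x → +∞; each term tends to a finite value or vanishes.
Limit = 7.

Final answer: 7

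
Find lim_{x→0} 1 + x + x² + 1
Direct substitution at x = 0 gives 2.

Final answer: 2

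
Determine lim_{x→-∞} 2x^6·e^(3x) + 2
The product is a 0·∞ indeterminate form at x → -∞.
Rewrite the product as 2x^6 / e^(-3x) (an ∞/∞ form) and apply L'Hôpital, or use the standard hierarchy e^(3|x|) ≫ |x^6| as x → -∞.
The indeterminate product → 0, so the limit = 2.

Final answer: 2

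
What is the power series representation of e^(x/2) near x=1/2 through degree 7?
e^(1/4) + e^(1/4)·(x - 1/2)/2 + e^(1/4)·(x - 1/2)^2/8 + e^(1/4)·(x - 1/2)^3/48 + e^(1/4)·(x - 1/2)^4/384 + e^(1/4)·(x - 1/2)^5/3840 + e^(1/4)·(x - 1/2)^6/46080 + e^(1/4)·(x - 1/2)^7/645120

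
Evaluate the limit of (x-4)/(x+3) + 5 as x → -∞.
Evaluate the dominant behaviour as x → -∞; each term tends to a finite value or vanishes.
Limit = 6.

Final answer: 6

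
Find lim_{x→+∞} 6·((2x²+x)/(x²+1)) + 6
Evaluate the dominant behaviour as x → +∞; each term tends to a finite value or vanishes.
Limit = 18.

Final answer: 18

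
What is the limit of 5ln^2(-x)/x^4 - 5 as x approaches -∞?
The quotient is an ∞/∞ indeterminate form as x → -∞.
Compare growth rates of the dominant terms (exponentials ≫ polynomials ≫ logarithms), or apply L'Hôpital's rule; the quotient → 0.
Adding the constant: 0 - 5 = -5. Limit = -5.

Final answer: -5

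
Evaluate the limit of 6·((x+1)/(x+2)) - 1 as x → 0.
Direct substitution at x = 0 gives 2.

Final answer: 2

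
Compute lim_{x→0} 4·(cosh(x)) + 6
Direct substitution at x = 0 gives 10.

Final answer: 10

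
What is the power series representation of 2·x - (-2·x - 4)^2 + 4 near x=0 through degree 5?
-4·x^2 - 14·x - 12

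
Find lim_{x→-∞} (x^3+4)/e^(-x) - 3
The quotient is an ∞/∞ indeterminate form as x → -∞.
Compare growth rates of the dominant terms (exponentials ≫ polynomials ≫ logarithms), or apply L'Hôpital's rule; the quotient → 0.
Adding the constant: 0 - 3 = -3. Limit = -3.

Final answer: -3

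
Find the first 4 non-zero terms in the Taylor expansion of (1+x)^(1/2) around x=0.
x^3/16 - x^2/8 + x/2 + 1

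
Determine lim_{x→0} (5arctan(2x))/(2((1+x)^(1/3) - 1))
Both numerator and denominator → 0 as x → 0; this is a 0/0 indeterminate form.
Expand each to leading order near x = 0: numerator ~ 10·x, denominator ~ 2·x/3.
The limit of the ratio is 15.

Final answer: 15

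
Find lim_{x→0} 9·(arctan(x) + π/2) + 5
Direct substitution at x = 0 gives 5 + 9·π/2.

Final answer: 5 + 9·π/2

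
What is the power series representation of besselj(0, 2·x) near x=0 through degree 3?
1 - x^2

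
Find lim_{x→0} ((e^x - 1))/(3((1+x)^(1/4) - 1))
Both numerator and denominator → 0 as x → 0; this is a 0/0 indeterminate form.
Expand each to leading order near x = 0: numerator ~ x, denominator ~ 3·x/4.
The limit of the ratio is 4/3.

Final answer: 4/3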